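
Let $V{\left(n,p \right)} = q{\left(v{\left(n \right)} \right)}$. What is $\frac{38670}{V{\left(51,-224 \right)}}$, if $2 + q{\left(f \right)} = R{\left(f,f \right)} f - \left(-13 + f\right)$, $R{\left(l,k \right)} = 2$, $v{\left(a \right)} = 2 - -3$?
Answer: $\frac{19335}{8} \approx 2416.9$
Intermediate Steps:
$v{\left(a \right)} = 5$ ($v{\left(a \right)} = 2 + 3 = 5$)
$q{\left(f \right)} = 11 + f$ ($q{\left(f \right)} = -2 + \left(2 f - \left(-13 + f\right)\right) = -2 + \left(13 + f\right) = 11 + f$)
$V{\left(n,p \right)} = 16$ ($V{\left(n,p \right)} = 11 + 5 = 16$)
$\frac{38670}{V{\left(51,-224 \right)}} = \frac{38670}{16} = 38670 \cdot \frac{1}{16} = \frac{19335}{8}$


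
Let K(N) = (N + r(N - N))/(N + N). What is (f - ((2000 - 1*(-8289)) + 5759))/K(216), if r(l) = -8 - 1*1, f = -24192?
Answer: -1931520/23 ≈ -83979.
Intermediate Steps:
r(l) = -9 (r(l) = -8 - 1 = -9)
K(N) = (-9 + N)/(2*N) (K(N) = (N - 9)/(N + N) = (-9 + N)/((2*N)) = (-9 + N)*(1/(2*N)) = (-9 + N)/(2*N))
(f - ((2000 - 1*(-8289)) + 5759))/K(216) = (-24192 - ((2000 - 1*(-8289)) + 5759))/(((1/2)*(-9 + 216)/216)) = (-24192 - ((2000 + 8289) + 5759))/(((1/2)*(1/216)*207)) = (-24192 - (10289 + 5759))/(23/48) = (-24192 - 1*16048)*(48/23) = (-24192 - 16048)*(48/23) = -40240*48/23 = -1931520/23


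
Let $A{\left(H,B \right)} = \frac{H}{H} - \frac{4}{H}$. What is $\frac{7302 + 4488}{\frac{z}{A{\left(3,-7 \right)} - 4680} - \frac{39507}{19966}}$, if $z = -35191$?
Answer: $\frac{1101746441580}{517717577} \approx 2128.1$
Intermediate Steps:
$A{\left(H,B \right)} = 1 - \frac{4}{H}$
$\frac{7302 + 4488}{\frac{z}{A{\left(3,-7 \right)} - 4680} - \frac{39507}{19966}} = \frac{7302 + 4488}{- \frac{35191}{\frac{-4 + 3}{3} - 4680} - \frac{39507}{19966}} = \frac{11790}{- \frac{35191}{\frac{1}{3} \left(-1\right) - 4680} - \frac{39507}{19966}} = \frac{11790}{- \frac{35191}{- \frac{1}{3} - 4680} - \frac{39507}{19966}} = \frac{11790}{- \frac{35191}{- \frac{14041}{3}} - \frac{39507}{19966}} = \frac{11790}{\left(-35191\right) \left(- \frac{3}{14041}\right) - \frac{39507}{19966}} = \frac{11790}{\frac{105573}{14041} - \frac{39507}{19966}} = \frac{11790}{\frac{1553152731}{280342606}} = 11790 \cdot \frac{280342606}{1553152731} = \frac{1101746441580}{517717577}$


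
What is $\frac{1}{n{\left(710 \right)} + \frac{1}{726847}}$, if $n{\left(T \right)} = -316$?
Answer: $- \frac{726847}{229683651} \approx -0.0031646$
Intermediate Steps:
$\frac{1}{n{\left(710 \right)} + \frac{1}{726847}} = \frac{1}{-316 + \frac{1}{726847}} = \frac{1}{- \frac{229683651}{726847}} = - \frac{726847}{229683651}$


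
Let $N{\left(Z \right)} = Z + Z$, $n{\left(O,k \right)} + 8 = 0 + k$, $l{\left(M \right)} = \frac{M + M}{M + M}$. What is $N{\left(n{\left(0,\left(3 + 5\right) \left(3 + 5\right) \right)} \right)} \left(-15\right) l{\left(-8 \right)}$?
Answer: $-1680$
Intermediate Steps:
$l{\left(M \right)} = 1$ ($l{\left(M \right)} = \frac{2 M}{2 M} = 2 M \frac{1}{2 M} = 1$)
$n{\left(O,k \right)} = -8 + k$ ($n{\left(O,k \right)} = -8 + \left(0 + k\right) = -8 + k$)
$N{\left(Z \right)} = 2 Z$
$N{\left(n{\left(0,\left(3 + 5\right) \left(3 + 5\right) \right)} \right)} \left(-15\right) l{\left(-8 \right)} = 2 \left(-8 + \left(3 + 5\right) \left(3 + 5\right)\right) \left(-15\right) 1 = 2 \left(-8 + 8 \cdot 8\right) \left(-15\right) 1 = 2 \left(-8 + 64\right) \left(-15\right) 1 = 2 \cdot 56 \left(-15\right) 1 = 112 \left(-15\right) 1 = \left(-1680\right) 1 = -1680$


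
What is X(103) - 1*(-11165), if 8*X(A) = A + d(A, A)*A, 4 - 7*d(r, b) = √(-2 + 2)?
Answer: 626373/56 ≈ 11185.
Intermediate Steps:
d(r, b) = 4/7 (d(r, b) = 4/7 - √(-2 + 2)/7 = 4/7 - √0/7 = 4/7 - ⅐*0 = 4/7 + 0 = 4/7)
X(A) = 11*A/56 (X(A) = (A + 4*A/7)/8 = (11*A/7)/8 = 11*A/56)
X(103) - 1*(-11165) = (11/56)*103 - 1*(-11165) = 1133/56 + 11165 = 626373/56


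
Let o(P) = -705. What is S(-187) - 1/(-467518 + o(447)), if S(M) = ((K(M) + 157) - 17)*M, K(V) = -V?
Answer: -28631368226/468223 ≈ -61149.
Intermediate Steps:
S(M) = M*(140 - M) (S(M) = ((-M + 157) - 17)*M = ((157 - M) - 17)*M = (140 - M)*M = M*(140 - M))
S(-187) - 1/(-467518 + o(447)) = -187*(140 - 1*(-187)) - 1/(-467518 - 705) = -187*(140 + 187) - 1/(-468223) = -187*327 - 1*(-1/468223) = -61149 + 1/468223 = -28631368226/468223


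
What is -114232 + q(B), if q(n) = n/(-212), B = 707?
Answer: -24217891/212 ≈ -1.1424e+5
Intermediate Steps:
q(n) = -n/212 (q(n) = n*(-1/212) = -n/212)
-114232 + q(B) = -114232 - 1/212*707 = -114232 - 707/212 = -24217891/212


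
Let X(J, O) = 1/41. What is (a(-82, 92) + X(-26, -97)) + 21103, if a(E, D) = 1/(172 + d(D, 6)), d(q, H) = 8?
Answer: 155740361/7380 ≈ 21103.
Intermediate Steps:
X(J, O) = 1/41
a(E, D) = 1/180 (a(E, D) = 1/(172 + 8) = 1/180)
(a(-82, 92) + X(-26, -97)) + 21103 = (1/180 + 1/41) + 21103 = 221/7380 + 21103 = 155740361/7380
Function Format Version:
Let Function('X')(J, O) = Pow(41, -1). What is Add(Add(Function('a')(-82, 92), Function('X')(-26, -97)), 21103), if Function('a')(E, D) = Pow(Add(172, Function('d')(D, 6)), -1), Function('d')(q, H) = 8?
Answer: Rational(155740361, 7380) ≈ 21103.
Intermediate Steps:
Function('X')(J, O) = Rational(1, 41)
Function('a')(E, D) = Rational(1, 180) (Function('a')(E, D) = Pow(Add(172, 8), -1) = Pow(180, -1) = Rational(1, 180))
Add(Add(Function('a')(-82, 92), Function('X')(-26, -97)), 21103) = Add(Add(Rational(1, 180), Rational(1, 41)), 21103) = Add(Rational(221, 7380), 21103) = Rational(155740361, 7380)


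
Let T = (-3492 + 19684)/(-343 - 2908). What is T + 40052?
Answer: 130192860/3251 ≈ 40047.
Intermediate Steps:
T = -16192/3251 (T = 16192/(-3251) = 16192*(-1/3251) = -16192/3251 ≈ -4.9806)
T + 40052 = -16192/3251 + 40052 = 130192860/3251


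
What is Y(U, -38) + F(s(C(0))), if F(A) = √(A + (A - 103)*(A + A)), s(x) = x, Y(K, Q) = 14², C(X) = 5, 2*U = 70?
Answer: 196 + 5*I*√39 ≈ 196.0 + 31.225*I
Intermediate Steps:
U = 35 (U = (½)*70 = 35)
Y(K, Q) = 196
F(A) = √(A + 2*A*(-103 + A)) (F(A) = √(A + (-103 + A)*(2*A)) = √(A + 2*A*(-103 + A)))
Y(U, -38) + F(s(C(0))) = 196 + √(5*(-205 + 2*5)) = 196 + √(5*(-205 + 10)) = 196 + √(5*(-195)) = 196 + √(-975) = 196 + 5*I*√39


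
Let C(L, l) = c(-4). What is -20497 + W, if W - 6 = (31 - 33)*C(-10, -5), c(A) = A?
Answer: -20483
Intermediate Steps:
C(L, l) = -4
W = 14 (W = 6 + (31 - 33)*(-4) = 6 - 2*(-4) = 6 + 8 = 14)
-20497 + W = -20497 + 14 = -20483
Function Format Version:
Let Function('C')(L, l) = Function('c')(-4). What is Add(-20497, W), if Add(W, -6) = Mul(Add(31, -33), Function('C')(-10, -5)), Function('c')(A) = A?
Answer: -20483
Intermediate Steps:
Function('C')(L, l) = -4
W = 14 (W = Add(6, Mul(Add(31, -33), -4)) = Add(6, Mul(-2, -4)) = Add(6, 8) = 14)
Add(-20497, W) = Add(-20497, 14) = -20483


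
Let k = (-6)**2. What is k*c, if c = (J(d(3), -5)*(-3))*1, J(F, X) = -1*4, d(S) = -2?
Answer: 432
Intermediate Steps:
J(F, X) = -4
k = 36
c = 12 (c = -4*(-3)*1 = 12*1 = 12)
k*c = 36*12 = 432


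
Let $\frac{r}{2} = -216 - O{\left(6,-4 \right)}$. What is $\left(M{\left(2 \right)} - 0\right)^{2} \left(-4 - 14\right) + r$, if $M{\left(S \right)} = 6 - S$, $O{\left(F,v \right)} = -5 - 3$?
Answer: $-704$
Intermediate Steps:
$O{\left(F,v \right)} = -8$
$r = -416$ ($r = 2 \left(-216 - -8\right) = 2 \left(-216 + 8\right) = 2 \left(-208\right) = -416$)
$\left(M{\left(2 \right)} - 0\right)^{2} \left(-4 - 14\right) + r = \left(\left(6 - 2\right) - 0\right)^{2} \left(-4 - 14\right) - 416 = \left(\left(6 - 2\right) + 0\right)^{2} \left(-4 - 14\right) - 416 = \left(4 + 0\right)^{2} \left(-18\right) - 416 = 4^{2} \left(-18\right) - 416 = 16 \left(-18\right) - 416 = -288 - 416 = -704$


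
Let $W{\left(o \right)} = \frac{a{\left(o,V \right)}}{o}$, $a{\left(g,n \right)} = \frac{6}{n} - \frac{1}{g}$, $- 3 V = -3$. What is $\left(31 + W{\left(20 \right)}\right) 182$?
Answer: $\frac{1139229}{200} \approx 5696.1$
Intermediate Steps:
$V = 1$ ($V = \left(- \frac{1}{3}\right) \left(-3\right) = 1$)
$a{\left(g,n \right)} = - \frac{1}{g} + \frac{6}{n}$
$W{\left(o \right)} = \frac{6 - \frac{1}{o}}{o}$ ($W{\left(o \right)} = \frac{- \frac{1}{o} + \frac{6}{1}}{o} = \frac{- \frac{1}{o} + 6 \cdot 1}{o} = \frac{- \frac{1}{o} + 6}{o} = \frac{6 - \frac{1}{o}}{o}$)
$\left(31 + W{\left(20 \right)}\right) 182 = \left(31 + \frac{-1 + 6 \cdot 20}{400}\right) 182 = \left(31 + \frac{-1 + 120}{400}\right) 182 = \left(31 + \frac{1}{400} \cdot 119\right) 182 = \left(31 + \frac{119}{400}\right) 182 = \frac{12519}{400} \cdot 182 = \frac{1139229}{200}$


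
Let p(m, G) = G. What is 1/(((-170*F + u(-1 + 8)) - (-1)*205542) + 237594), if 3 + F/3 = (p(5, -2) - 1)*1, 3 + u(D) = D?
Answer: 1/446200 ≈ 2.2411e-6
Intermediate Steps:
u(D) = -3 + D
F = -18 (F = -9 + 3*((-2 - 1)*1) = -9 + 3*(-3*1) = -9 + 3*(-3) = -9 - 9 = -18)
1/(((-170*F + u(-1 + 8)) - (-1)*205542) + 237594) = 1/(((-170*(-18) + (-3 + (-1 + 8))) - (-1)*205542) + 237594) = 1/(((3060 + (-3 + 7)) - 1*(-205542)) + 237594) = 1/(((3060 + 4) + 205542) + 237594) = 1/((3064 + 205542) + 237594) = 1/(208606 + 237594) = 1/446200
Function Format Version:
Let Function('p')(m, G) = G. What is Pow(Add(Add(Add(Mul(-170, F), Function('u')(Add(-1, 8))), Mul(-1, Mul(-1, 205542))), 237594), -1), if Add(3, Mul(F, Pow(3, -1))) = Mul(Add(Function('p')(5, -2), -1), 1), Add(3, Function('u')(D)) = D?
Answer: Rational(1, 446200) ≈ 2.2411e-6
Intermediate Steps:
Function('u')(D) = Add(-3, D)
F = -18 (F = Add(-9, Mul(3, Mul(Add(-2, -1), 1))) = Add(-9, Mul(3, Mul(-3, 1))) = Add(-9, Mul(3, -3)) = Add(-9, -9) = -18)
Pow(Add(Add(Add(Mul(-170, F), Function('u')(Add(-1, 8))), Mul(-1, Mul(-1, 205542))), 237594), -1) = Pow(Add(Add(Add(Mul(-170, -18), Add(-3, Add(-1, 8))), Mul(-1, Mul(-1, 205542))), 237594), -1) = Pow(Add(Add(Add(3060, Add(-3, 7)), Mul(-1, -205542)), 237594), -1) = Pow(Add(Add(Add(3060, 4), 205542), 237594), -1) = Pow(Add(Add(3064, 205542), 237594), -1) = Pow(Add(208606, 237594), -1) = Pow(446200, -1) = Rational(1, 446200)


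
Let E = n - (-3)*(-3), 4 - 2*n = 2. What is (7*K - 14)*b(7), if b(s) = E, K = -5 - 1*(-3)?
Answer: 224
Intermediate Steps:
K = -2 (K = -5 + 3 = -2)
n = 1 (n = 2 - ½*2 = 2 - 1 = 1)
E = -8 (E = 1 - (-3)*(-3) = 1 - 1*9 = 1 - 9 = -8)
b(s) = -8
(7*K - 14)*b(7) = (7*(-2) - 14)*(-8) = (-14 - 14)*(-8) = -28*(-8) = 224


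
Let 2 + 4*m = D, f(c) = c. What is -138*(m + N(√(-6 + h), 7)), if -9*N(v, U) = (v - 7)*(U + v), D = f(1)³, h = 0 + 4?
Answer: -1495/2 ≈ -747.50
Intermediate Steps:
h = 4
D = 1 (D = 1³ = 1)
N(v, U) = -(-7 + v)*(U + v)/9 (N(v, U) = -(v - 7)*(U + v)/9 = -(-7 + v)*(U + v)/9)
m = -¼ (m = -½ + (¼)*1 = -½ + ¼ = -¼ ≈ -0.25000)
-138*(m + N(√(-6 + h), 7)) = -138*(-¼ + (-(√(-6 + 4))²/9 + (7/9)*7 + 7*√(-6 + 4)/9 - ⅑*7*√(-6 + 4))) = -138*(-¼ + (-(√(-2))²/9 + 49/9 + 7*√(-2)/9 - ⅑*7*√(-2))) = -138*(-¼ + (-(I*√2)²/9 + 49/9 + 7*(I*√2)/9 - ⅑*7*I*√2)) = -138*(-¼ + (-⅑*(-2) + 49/9 + 7*I*√2/9 - 7*I*√2/9)) = -138*(-¼ + (2/9 + 49/9 + 7*I*√2/9 - 7*I*√2/9)) = -138*(-¼ + 17/3) = -138*65/12 = -1495/2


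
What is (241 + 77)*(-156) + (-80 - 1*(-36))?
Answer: -49652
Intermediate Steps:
(241 + 77)*(-156) + (-80 - 1*(-36)) = 318*(-156) + (-80 + 36) = -49608 - 44 = -49652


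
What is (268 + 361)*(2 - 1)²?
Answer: 629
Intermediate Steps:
(268 + 361)*(2 - 1)² = 629*1² = 629*1 = 629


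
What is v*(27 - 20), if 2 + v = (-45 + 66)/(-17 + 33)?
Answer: -77/16 ≈ -4.8125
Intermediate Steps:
v = -11/16 (v = -2 + (-45 + 66)/(-17 + 33) = -2 + 21/16 = -11/16 ≈ -0.68750)
v*(27 - 20) = -11*(27 - 20)/16 = -11/16*7 = -77/16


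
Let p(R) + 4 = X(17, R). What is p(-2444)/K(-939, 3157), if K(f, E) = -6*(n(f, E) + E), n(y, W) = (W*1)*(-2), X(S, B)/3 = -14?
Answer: -23/9471 ≈ -0.0024285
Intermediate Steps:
X(S, B) = -42 (X(S, B) = 3*(-14) = -42)
p(R) = -46 (p(R) = -4 - 42 = -46)
n(y, W) = -2*W (n(y, W) = W*(-2) = -2*W)
K(f, E) = 6*E (K(f, E) = -6*(-2*E + E) = -(-6)*E = 6*E)
p(-2444)/K(-939, 3157) = -46/(6*3157) = -46/18942 = -46*1/18942 = -23/9471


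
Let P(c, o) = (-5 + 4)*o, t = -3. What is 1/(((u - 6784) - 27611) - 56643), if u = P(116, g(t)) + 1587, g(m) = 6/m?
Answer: -1/89449 ≈ -1.1180e-5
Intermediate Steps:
P(c, o) = -o
u = 1589 (u = -6/(-3) + 1587 = -6*(-1)/3 + 1587 = -1*(-2) + 1587 = 2 + 1587 = 1589)
1/(((u - 6784) - 27611) - 56643) = 1/(((1589 - 6784) - 27611) - 56643) = 1/((-5195 - 27611) - 56643) = 1/(-32806 - 56643) = 1/(-89449) = -1/89449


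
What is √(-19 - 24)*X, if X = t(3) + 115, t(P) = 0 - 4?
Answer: 111*I*√43 ≈ 727.88*I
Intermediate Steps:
t(P) = -4
X = 111 (X = -4 + 115 = 111)
√(-19 - 24)*X = √(-19 - 24)*111 = √(-43)*111 = (I*√43)*111 = 111*I*√43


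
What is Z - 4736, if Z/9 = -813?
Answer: -12053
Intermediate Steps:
Z = -7317 (Z = 9*(-813) = -7317)
Z - 4736 = -7317 - 4736 = -12053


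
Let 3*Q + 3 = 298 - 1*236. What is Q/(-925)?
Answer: -59/2775 ≈ -0.021261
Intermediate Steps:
Q = 59/3 (Q = -1 + (298 - 1*236)/3 = -1 + (298 - 236)/3 = -1 + (⅓)*62 = -1 + 62/3 = 59/3 ≈ 19.667)
Q/(-925) = (59/3)/(-925) = (59/3)*(-1/925) = -59/2775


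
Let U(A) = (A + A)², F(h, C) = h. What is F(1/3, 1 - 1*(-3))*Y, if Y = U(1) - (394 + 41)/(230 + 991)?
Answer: 1483/1221 ≈ 1.2146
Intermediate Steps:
U(A) = 4*A² (U(A) = (2*A)² = 4*A²)
Y = 1483/407 (Y = 4*1² - (394 + 41)/(230 + 991) = 4*1 - 435/1221 = 4 - 435/1221 = 4 - 1*145/407 = 4 - 145/407 = 1483/407 ≈ 3.6437)
F(1/3, 1 - 1*(-3))*Y = (1483/407)/3 = (⅓)*(1483/407) = 1483/1221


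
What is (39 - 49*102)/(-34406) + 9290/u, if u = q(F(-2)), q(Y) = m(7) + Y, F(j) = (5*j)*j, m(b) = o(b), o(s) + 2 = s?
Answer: 63951143/172030 ≈ 371.74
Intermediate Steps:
o(s) = -2 + s
m(b) = -2 + b
F(j) = 5*j²
q(Y) = 5 + Y (q(Y) = (-2 + 7) + Y = 5 + Y)
u = 25 (u = 5 + 5*(-2)² = 5 + 5*4 = 5 + 20 = 25)
(39 - 49*102)/(-34406) + 9290/u = (39 - 49*102)/(-34406) + 9290/25 = (39 - 4998)*(-1/34406) + 9290*(1/25) = -4959*(-1/34406) + 1858/5 = 4959/34406 + 1858/5 = 63951143/172030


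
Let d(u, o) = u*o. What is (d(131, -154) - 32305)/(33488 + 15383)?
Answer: -52479/48871 ≈ -1.0738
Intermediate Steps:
d(u, o) = o*u
(d(131, -154) - 32305)/(33488 + 15383) = (-154*131 - 32305)/(33488 + 15383) = (-20174 - 32305)/48871 = -52479*1/48871 = -52479/48871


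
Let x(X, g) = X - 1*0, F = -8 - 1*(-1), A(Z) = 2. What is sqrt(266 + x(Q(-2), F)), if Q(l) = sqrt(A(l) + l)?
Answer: sqrt(266) ≈ 16.310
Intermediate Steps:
F = -7 (F = -8 + 1 = -7)
Q(l) = sqrt(2 + l)
x(X, g) = X (x(X, g) = X + 0 = X)
sqrt(266 + x(Q(-2), F)) = sqrt(266 + sqrt(2 - 2)) = sqrt(266 + sqrt(0)) = sqrt(266 + 0) = sqrt(266)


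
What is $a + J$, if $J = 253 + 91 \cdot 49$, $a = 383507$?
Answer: $388219$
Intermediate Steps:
$J = 4712$ ($J = 253 + 4459 = 4712$)
$a + J = 383507 + 4712 = 388219$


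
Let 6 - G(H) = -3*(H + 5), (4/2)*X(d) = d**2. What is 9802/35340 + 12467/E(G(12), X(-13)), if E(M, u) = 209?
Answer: 11648221/194370 ≈ 59.928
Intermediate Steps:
X(d) = d**2/2
G(H) = 21 + 3*H (G(H) = 6 - (-3)*(H + 5) = 6 - (-3)*(5 + H) = 6 - (-15 - 3*H) = 6 + (15 + 3*H) = 21 + 3*H)
9802/35340 + 12467/E(G(12), X(-13)) = 9802/35340 + 12467/209 = 9802*(1/35340) + 12467*(1/209) = 4901/17670 + 12467/209 = 11648221/194370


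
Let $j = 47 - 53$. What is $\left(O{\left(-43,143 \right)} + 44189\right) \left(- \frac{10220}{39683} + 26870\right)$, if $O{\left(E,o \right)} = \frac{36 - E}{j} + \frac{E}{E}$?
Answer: $\frac{20187651424385}{17007} \approx 1.187 \cdot 10^{9}$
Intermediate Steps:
$j = -6$
$O{\left(E,o \right)} = -5 + \frac{E}{6}$ ($O{\left(E,o \right)} = \frac{36 - E}{-6} + \frac{E}{E} = \left(36 - E\right) \left(- \frac{1}{6}\right) + 1 = \left(-6 + \frac{E}{6}\right) + 1 = -5 + \frac{E}{6}$)
$\left(O{\left(-43,143 \right)} + 44189\right) \left(- \frac{10220}{39683} + 26870\right) = \left(\left(-5 + \frac{1}{6} \left(-43\right)\right) + 44189\right) \left(- \frac{10220}{39683} + 26870\right) = \left(\left(-5 - \frac{43}{6}\right) + 44189\right) \left(\left(-10220\right) \frac{1}{39683} + 26870\right) = \left(- \frac{73}{6} + 44189\right) \left(- \frac{1460}{5669} + 26870\right) = \frac{265061}{6} \cdot \frac{152324570}{5669} = \frac{20187651424385}{17007}$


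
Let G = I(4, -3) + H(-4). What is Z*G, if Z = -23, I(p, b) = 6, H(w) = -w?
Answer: -230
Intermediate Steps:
G = 10 (G = 6 - 1*(-4) = 6 + 4 = 10)
Z*G = -23*10 = -230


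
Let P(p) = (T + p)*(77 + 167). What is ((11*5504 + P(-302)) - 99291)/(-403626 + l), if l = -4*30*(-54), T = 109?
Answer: 28613/132382 ≈ 0.21614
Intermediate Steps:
P(p) = 26596 + 244*p (P(p) = (109 + p)*(77 + 167) = (109 + p)*244 = 26596 + 244*p)
l = 6480 (l = -120*(-54) = 6480)
((11*5504 + P(-302)) - 99291)/(-403626 + l) = ((11*5504 + (26596 + 244*(-302))) - 99291)/(-403626 + 6480) = ((60544 + (26596 - 73688)) - 99291)/(-397146) = ((60544 - 47092) - 99291)*(-1/397146) = (13452 - 99291)*(-1/397146) = -85839*(-1/397146) = 28613/132382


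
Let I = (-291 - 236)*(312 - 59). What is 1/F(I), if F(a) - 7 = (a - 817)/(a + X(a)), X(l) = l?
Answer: 133331/1000391 ≈ 0.13328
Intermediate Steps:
I = -133331 (I = -527*253 = -133331)
F(a) = 7 + (-817 + a)/(2*a) (F(a) = 7 + (a - 817)/(a + a) = 7 + (-817 + a)/((2*a)) = 7 + (-817 + a)*(1/(2*a)) = 7 + (-817 + a)/(2*a))
1/F(I) = 1/((½)*(-817 + 15*(-133331))/(-133331)) = 1/((½)*(-1/133331)*(-817 - 1999965)) = 1/((½)*(-1/133331)*(-2000782)) = 1/(1000391/133331) = 133331/1000391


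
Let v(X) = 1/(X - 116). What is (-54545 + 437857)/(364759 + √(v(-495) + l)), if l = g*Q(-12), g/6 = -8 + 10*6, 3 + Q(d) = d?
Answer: 21356970651172/20323255029243 - 162045148*I*√611/20323255029243 ≈ 1.0509 - 0.00019709*I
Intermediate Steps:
Q(d) = -3 + d
v(X) = 1/(-116 + X)
g = 312 (g = 6*(-8 + 10*6) = 6*(-8 + 60) = 6*52 = 312)
l = -4680 (l = 312*(-3 - 12) = 312*(-15) = -4680)
(-54545 + 437857)/(364759 + √(v(-495) + l)) = (-54545 + 437857)/(364759 + √(1/(-116 - 495) - 4680)) = 383312/(364759 + √(1/(-611) - 4680)) = 383312/(364759 + √(-1/611 - 4680)) = 383312/(364759 + √(-2859481/611)) = 383312/(364759 + 1691*I*√611/611)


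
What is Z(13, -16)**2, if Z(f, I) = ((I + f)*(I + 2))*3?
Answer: 15876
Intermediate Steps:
Z(f, I) = 3*(2 + I)*(I + f) (Z(f, I) = ((I + f)*(2 + I))*3 = ((2 + I)*(I + f))*3 = 3*(2 + I)*(I + f))
Z(13, -16)**2 = (3*(-16)**2 + 6*(-16) + 6*13 + 3*(-16)*13)**2 = (3*256 - 96 + 78 - 624)**2 = (768 - 96 + 78 - 624)**2 = 126**2 = 15876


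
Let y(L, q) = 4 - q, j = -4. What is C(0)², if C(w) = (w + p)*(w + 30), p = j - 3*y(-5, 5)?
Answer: 900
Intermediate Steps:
p = -1 (p = -4 - 3*(4 - 1*5) = -4 - 3*(4 - 5) = -4 - 3*(-1) = -4 + 3 = -1)
C(w) = (-1 + w)*(30 + w) (C(w) = (w - 1)*(w + 30) = (-1 + w)*(30 + w))
C(0)² = (-30 + 0² + 29*0)² = (-30 + 0 + 0)² = (-30)² = 900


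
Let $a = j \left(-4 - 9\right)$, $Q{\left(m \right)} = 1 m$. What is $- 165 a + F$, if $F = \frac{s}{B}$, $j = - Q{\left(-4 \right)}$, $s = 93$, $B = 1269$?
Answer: $\frac{3629371}{423} \approx 8580.1$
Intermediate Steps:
$Q{\left(m \right)} = m$
$j = 4$ ($j = \left(-1\right) \left(-4\right) = 4$)
$a = -52$ ($a = 4 \left(-4 - 9\right) = 4 \left(-13\right) = -52$)
$F = \frac{31}{423}$ ($F = \frac{93}{1269} = 93 \cdot \frac{1}{1269} = \frac{31}{423} \approx 0.073286$)
$- 165 a + F = \left(-165\right) \left(-52\right) + \frac{31}{423} = 8580 + \frac{31}{423} = \frac{3629371}{423}$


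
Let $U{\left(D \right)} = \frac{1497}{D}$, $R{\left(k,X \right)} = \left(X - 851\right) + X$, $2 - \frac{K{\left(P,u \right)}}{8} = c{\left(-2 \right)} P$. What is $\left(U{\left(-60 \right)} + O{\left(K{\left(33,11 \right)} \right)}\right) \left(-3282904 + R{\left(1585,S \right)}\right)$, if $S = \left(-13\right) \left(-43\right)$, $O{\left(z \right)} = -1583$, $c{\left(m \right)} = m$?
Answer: $\frac{105566323283}{20} \approx 5.2783 \cdot 10^{9}$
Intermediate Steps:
$K{\left(P,u \right)} = 16 + 16 P$ ($K{\left(P,u \right)} = 16 - 8 \left(- 2 P\right) = 16 + 16 P$)
$S = 559$
$R{\left(k,X \right)} = -851 + 2 X$ ($R{\left(k,X \right)} = \left(-851 + X\right) + X = -851 + 2 X$)
$\left(U{\left(-60 \right)} + O{\left(K{\left(33,11 \right)} \right)}\right) \left(-3282904 + R{\left(1585,S \right)}\right) = \left(\frac{1497}{-60} - 1583\right) \left(-3282904 + \left(-851 + 2 \cdot 559\right)\right) = \left(1497 \left(- \frac{1}{60}\right) - 1583\right) \left(-3282904 + \left(-851 + 1118\right)\right) = \left(- \frac{499}{20} - 1583\right) \left(-3282904 + 267\right) = \left(- \frac{32159}{20}\right) \left(-3282637\right) = \frac{105566323283}{20}$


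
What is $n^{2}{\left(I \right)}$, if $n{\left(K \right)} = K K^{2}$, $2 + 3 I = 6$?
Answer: $\frac{4096}{729} \approx 5.6187$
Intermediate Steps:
$I = \frac{4}{3}$ ($I = - \frac{2}{3} + \frac{1}{3} \cdot 6 = - \frac{2}{3} + 2 = \frac{4}{3} \approx 1.3333$)
$n{\left(K \right)} = K^{3}$
$n^{2}{\left(I \right)} = \left(\left(\frac{4}{3}\right)^{3}\right)^{2} = \left(\frac{64}{27}\right)^{2} = \frac{4096}{729}$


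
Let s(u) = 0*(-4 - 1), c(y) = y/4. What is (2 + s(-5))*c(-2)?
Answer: -1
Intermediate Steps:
c(y) = y/4 (c(y) = y*(¼) = y/4)
s(u) = 0 (s(u) = 0*(-5) = 0)
(2 + s(-5))*c(-2) = (2 + 0)*((¼)*(-2)) = 2*(-½) = -1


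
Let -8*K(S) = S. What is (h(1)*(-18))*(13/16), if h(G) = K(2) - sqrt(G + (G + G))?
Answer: 117/32 + 117*sqrt(3)/8 ≈ 28.987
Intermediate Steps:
K(S) = -S/8
h(G) = -1/4 - sqrt(3)*sqrt(G) (h(G) = -1/8*2 - sqrt(G + (G + G)) = -1/4 - sqrt(G + 2*G) = -1/4 - sqrt(3*G) = -1/4 - sqrt(3)*sqrt(G))
(h(1)*(-18))*(13/16) = ((-1/4 - sqrt(3)*sqrt(1))*(-18))*(13/16) = ((-1/4 - 1*sqrt(3)*1)*(-18))*(13*(1/16)) = ((-1/4 - sqrt(3))*(-18))*(13/16) = (9/2 + 18*sqrt(3))*(13/16) = 117/32 + 117*sqrt(3)/8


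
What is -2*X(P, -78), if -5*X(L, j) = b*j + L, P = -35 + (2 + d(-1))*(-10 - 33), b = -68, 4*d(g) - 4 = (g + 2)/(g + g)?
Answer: 41163/20 ≈ 2058.1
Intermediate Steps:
d(g) = 1 + (2 + g)/(8*g) (d(g) = 1 + ((g + 2)/(g + g))/4 = 1 + ((2 + g)/((2*g)))/4 = 1 + ((2 + g)*(1/(2*g)))/4 = 1 + ((2 + g)/(2*g))/4 = 1 + (2 + g)/(8*g))
P = -1269/8 (P = -35 + (2 + (1/8)*(2 + 9*(-1))/(-1))*(-10 - 33) = -35 + (2 + (1/8)*(-1)*(2 - 9))*(-43) = -35 + (2 + (1/8)*(-1)*(-7))*(-43) = -35 + (2 + 7/8)*(-43) = -35 + (23/8)*(-43) = -35 - 989/8 = -1269/8 ≈ -158.63)
X(L, j) = -L/5 + 68*j/5 (X(L, j) = -(-68*j + L)/5 = -(L - 68*j)/5 = -L/5 + 68*j/5)
-2*X(P, -78) = -2*(-1/5*(-1269/8) + (68/5)*(-78)) = -2*(1269/40 - 5304/5) = -2*(-41163/40) = 41163/20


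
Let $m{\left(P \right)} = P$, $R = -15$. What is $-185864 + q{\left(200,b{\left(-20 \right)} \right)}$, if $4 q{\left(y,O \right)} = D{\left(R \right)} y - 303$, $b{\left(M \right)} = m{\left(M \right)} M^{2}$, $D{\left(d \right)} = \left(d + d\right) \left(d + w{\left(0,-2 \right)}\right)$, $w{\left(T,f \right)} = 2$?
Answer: $- \frac{665759}{4} \approx -1.6644 \cdot 10^{5}$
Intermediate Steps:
$D{\left(d \right)} = 2 d \left(2 + d\right)$ ($D{\left(d \right)} = \left(d + d\right) \left(d + 2\right) = 2 d \left(2 + d\right)$)
$b{\left(M \right)} = M^{3}$ ($b{\left(M \right)} = M M^{2} = M^{3}$)
$q{\left(y,O \right)} = - \frac{303}{4} + \frac{195 y}{2}$ ($q{\left(y,O \right)} = \frac{2 \left(-15\right) \left(2 - 15\right) y - 303}{4} = \frac{2 \left(-15\right) \left(-13\right) y - 303}{4} = \frac{390 y - 303}{4} = \frac{-303 + 390 y}{4} = - \frac{303}{4} + \frac{195 y}{2}$)
$-185864 + q{\left(200,b{\left(-20 \right)} \right)} = -185864 + \left(- \frac{303}{4} + \frac{195}{2} \cdot 200\right) = -185864 + \left(- \frac{303}{4} + 19500\right) = -185864 + \frac{77697}{4} = - \frac{665759}{4}$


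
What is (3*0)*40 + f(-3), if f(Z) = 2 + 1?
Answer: 3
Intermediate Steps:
f(Z) = 3
(3*0)*40 + f(-3) = (3*0)*40 + 3 = 0*40 + 3 = 0 + 3 = 3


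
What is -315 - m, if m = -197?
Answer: -118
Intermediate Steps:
-315 - m = -315 - 1*(-197) = -315 + 197 = -118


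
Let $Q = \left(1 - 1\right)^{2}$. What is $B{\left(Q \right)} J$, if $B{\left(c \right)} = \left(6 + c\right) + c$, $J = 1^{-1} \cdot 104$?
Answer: $624$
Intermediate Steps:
$Q = 0$ ($Q = 0^{2} = 0$)
$J = 104$ ($J = 1 \cdot 104 = 104$)
$B{\left(c \right)} = 6 + 2 c$
$B{\left(Q \right)} J = \left(6 + 2 \cdot 0\right) 104 = \left(6 + 0\right) 104 = 6 \cdot 104 = 624$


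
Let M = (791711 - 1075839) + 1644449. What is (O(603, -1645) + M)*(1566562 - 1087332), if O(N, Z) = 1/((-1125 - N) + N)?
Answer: 146678992290904/225 ≈ 6.5191e+11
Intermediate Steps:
O(N, Z) = -1/1125 (O(N, Z) = 1/(-1125) = -1/1125)
M = 1360321 (M = -284128 + 1644449 = 1360321)
(O(603, -1645) + M)*(1566562 - 1087332) = (-1/1125 + 1360321)*(1566562 - 1087332) = (1530361124/1125)*479230 = 146678992290904/225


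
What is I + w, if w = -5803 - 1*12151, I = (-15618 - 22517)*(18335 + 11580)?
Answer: -1140826479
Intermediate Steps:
I = -1140808525 (I = -38135*29915 = -1140808525)
w = -17954 (w = -5803 - 12151 = -17954)
I + w = -1140808525 - 17954 = -1140826479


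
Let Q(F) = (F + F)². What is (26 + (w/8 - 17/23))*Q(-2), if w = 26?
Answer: 10492/23 ≈ 456.17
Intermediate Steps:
Q(F) = 4*F² (Q(F) = (2*F)² = 4*F²)
(26 + (w/8 - 17/23))*Q(-2) = (26 + (26/8 - 17/23))*(4*(-2)²) = (26 + (26*(⅛) - 17*1/23))*(4*4) = (26 + (13/4 - 17/23))*16 = (26 + 231/92)*16 = (2623/92)*16 = 10492/23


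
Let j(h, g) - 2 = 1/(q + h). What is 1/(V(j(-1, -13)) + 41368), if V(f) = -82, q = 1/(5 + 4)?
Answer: 1/41286 ≈ 2.4221e-5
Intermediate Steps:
q = 1/9 ≈ 0.11111
j(h, g) = 2 + 1/(1/9 + h)
1/(V(j(-1, -13)) + 41368) = 1/(-82 + 41368) = 1/41286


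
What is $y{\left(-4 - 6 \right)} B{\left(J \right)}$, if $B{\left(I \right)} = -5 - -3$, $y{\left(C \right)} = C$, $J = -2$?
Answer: $20$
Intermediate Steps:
$B{\left(I \right)} = -2$ ($B{\left(I \right)} = -5 + 3 = -2$)
$y{\left(-4 - 6 \right)} B{\left(J \right)} = \left(-4 - 6\right) \left(-2\right) = \left(-10\right) \left(-2\right) = 20$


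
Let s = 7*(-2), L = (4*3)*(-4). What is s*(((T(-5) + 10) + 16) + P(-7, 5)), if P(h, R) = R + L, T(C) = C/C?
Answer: 224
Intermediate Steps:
T(C) = 1
L = -48 (L = 12*(-4) = -48)
P(h, R) = -48 + R (P(h, R) = R - 48 = -48 + R)
s = -14
s*(((T(-5) + 10) + 16) + P(-7, 5)) = -14*(((1 + 10) + 16) + (-48 + 5)) = -14*((11 + 16) - 43) = -14*(27 - 43) = -14*(-16) = 224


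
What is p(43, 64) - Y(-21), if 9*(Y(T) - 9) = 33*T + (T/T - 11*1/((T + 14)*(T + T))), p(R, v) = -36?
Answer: 84389/2646 ≈ 31.893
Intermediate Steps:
Y(T) = 82/9 + 11*T/3 - 11/(18*T*(14 + T)) (Y(T) = 9 + (33*T + (T/T - 11*1/((T + 14)*(T + T))))/9 = 9 + (33*T + (1 - 11*1/(2*T*(14 + T))))/9 = 9 + (33*T + (1 - 11/(2*T*(14 + T))))/9 = 9 + (1 + 33*T - 11/(2*T*(14 + T)))/9 = 9 + (1/9 + 11*T/3 - 11/(18*T*(14 + T))) = 82/9 + 11*T/3 - 11/(18*T*(14 + T)))
p(43, 64) - Y(-21) = -36 - (-11 + 66*(-21)**3 + 1088*(-21)**2 + 2296*(-21))/(18*(-21)*(14 - 21)) = -36 - (-1)*(-11 + 66*(-9261) + 1088*441 - 48216)/(18*21*(-7)) = -36 - (-1)*(-1)*(-11 - 611226 + 479808 - 48216)/(18*21*7) = -36 - (-1)*(-1)*(-179645)/(18*21*7) = -36 - 1*(-179645/2646) = -36 + 179645/2646 = 84389/2646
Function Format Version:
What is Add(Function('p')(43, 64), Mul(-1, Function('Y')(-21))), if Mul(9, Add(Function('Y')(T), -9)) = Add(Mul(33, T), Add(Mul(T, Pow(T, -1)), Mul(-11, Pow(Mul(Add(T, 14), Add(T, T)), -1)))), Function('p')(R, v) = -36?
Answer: Rational(84389, 2646) ≈ 31.893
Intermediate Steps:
Function('Y')(T) = Add(Rational(82, 9), Mul(Rational(11, 3), T), Mul(Rational(-11, 18), Pow(T, -1), Pow(Add(14, T), -1))) (Function('Y')(T) = Add(9, Mul(Rational(1, 9), Add(Mul(33, T), Add(Mul(T, Pow(T, -1)), Mul(-11, Pow(Mul(Add(T, 14), Add(T, T)), -1)))))) = Add(9, Mul(Rational(1, 9), Add(Mul(33, T), Add(1, Mul(-11, Pow(Mul(Add(14, T), Mul(2, T)), -1)))))) = Add(9, Mul(Rational(1, 9), Add(Mul(33, T), Add(1, Mul(-11, Pow(Mul(2, T, Add(14, T)), -1)))))) = Add(9, Mul(Rational(1, 9), Add(Mul(33, T), Add(1, Mul(-11, Mul(Rational(1, 2), Pow(T, -1), Pow(Add(14, T), -1))))))) = Add(9, Mul(Rational(1, 9), Add(Mul(33, T), Add(1, Mul(Rational(-11, 2), Pow(T, -1), Pow(Add(14, T), -1)))))) = Add(9, Mul(Rational(1, 9), Add(1, Mul(33, T), Mul(Rational(-11, 2), Pow(T, -1), Pow(Add(14, T), -1))))) = Add(9, Add(Rational(1, 9), Mul(Rational(11, 3), T), Mul(Rational(-11, 18), Pow(T, -1), Pow(Add(14, T), -1)))) = Add(Rational(82, 9), Mul(Rational(11, 3), T), Mul(Rational(-11, 18), Pow(T, -1), Pow(Add(14, T), -1))))
Add(Function('p')(43, 64), Mul(-1, Function('Y')(-21))) = Add(-36, Mul(-1, Mul(Rational(1, 18), Pow(-21, -1), Pow(Add(14, -21), -1), Add(-11, Mul(66, Pow(-21, 3)), Mul(1088, Pow(-21, 2)), Mul(2296, -21))))) = Add(-36, Mul(-1, Mul(Rational(1, 18), Rational(-1, 21), Pow(-7, -1), Add(-11, Mul(66, -9261), Mul(1088, 441), -48216)))) = Add(-36, Mul(-1, Mul(Rational(1, 18), Rational(-1, 21), Rational(-1, 7), Add(-11, -611226, 479808, -48216)))) = Add(-36, Mul(-1, Mul(Rational(1, 18), Rational(-1, 21), Rational(-1, 7), -179645))) = Add(-36, Mul(-1, Rational(-179645, 2646))) = Add(-36, Rational(179645, 2646)) = Rational(84389, 2646)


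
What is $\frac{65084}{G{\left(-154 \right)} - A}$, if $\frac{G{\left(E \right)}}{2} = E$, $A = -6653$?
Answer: $\frac{65084}{6345} \approx 10.258$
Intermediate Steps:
$G{\left(E \right)} = 2 E$
$\frac{65084}{G{\left(-154 \right)} - A} = \frac{65084}{2 \left(-154\right) - -6653} = \frac{65084}{-308 + 6653} = \frac{65084}{6345}$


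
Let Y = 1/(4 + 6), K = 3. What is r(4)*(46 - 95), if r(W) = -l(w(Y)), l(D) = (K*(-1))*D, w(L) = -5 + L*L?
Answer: 73353/100 ≈ 733.53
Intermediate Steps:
Y = 1/10 ≈ 0.10000
w(L) = -5 + L**2
l(D) = -3*D (l(D) = (3*(-1))*D = -3*D)
r(W) = -1497/100 (r(W) = -(-3)*(-5 + (1/10)**2) = -(-3)*(-5 + 1/100) = -(-3)*(-499)/100 = -1*1497/100 = -1497/100)
r(4)*(46 - 95) = -1497*(46 - 95)/100 = -1497/100*(-49) = 73353/100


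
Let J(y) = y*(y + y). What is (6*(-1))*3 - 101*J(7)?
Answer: -9916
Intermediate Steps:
J(y) = 2*y**2 (J(y) = y*(2*y) = 2*y**2)
(6*(-1))*3 - 101*J(7) = (6*(-1))*3 - 202*7**2 = -6*3 - 202*49 = -18 - 101*98 = -18 - 9898 = -9916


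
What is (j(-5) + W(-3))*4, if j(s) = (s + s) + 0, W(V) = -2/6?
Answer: -124/3 ≈ -41.333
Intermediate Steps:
W(V) = -⅓ (W(V) = -2*⅙ = -⅓)
j(s) = 2*s (j(s) = 2*s + 0 = 2*s)
(j(-5) + W(-3))*4 = (2*(-5) - ⅓)*4 = (-10 - ⅓)*4 = -31/3*4 = -124/3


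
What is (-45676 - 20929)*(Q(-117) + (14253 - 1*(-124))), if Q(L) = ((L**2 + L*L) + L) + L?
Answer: -2765506205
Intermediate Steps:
Q(L) = 2*L + 2*L**2 (Q(L) = ((L**2 + L**2) + L) + L = (2*L**2 + L) + L = (L + 2*L**2) + L = 2*L + 2*L**2)
(-45676 - 20929)*(Q(-117) + (14253 - 1*(-124))) = (-45676 - 20929)*(2*(-117)*(1 - 117) + (14253 - 1*(-124))) = -66605*(2*(-117)*(-116) + (14253 + 124)) = -66605*(27144 + 14377) = -66605*41521 = -2765506205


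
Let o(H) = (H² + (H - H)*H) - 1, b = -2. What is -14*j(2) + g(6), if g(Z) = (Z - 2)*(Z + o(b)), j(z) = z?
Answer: 8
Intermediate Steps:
o(H) = -1 + H² (o(H) = (H² + 0*H) - 1 = (H² + 0) - 1 = H² - 1 = -1 + H²)
g(Z) = (-2 + Z)*(3 + Z) (g(Z) = (Z - 2)*(Z + (-1 + (-2)²)) = (-2 + Z)*(Z + (-1 + 4)) = (-2 + Z)*(Z + 3) = (-2 + Z)*(3 + Z))
-14*j(2) + g(6) = -14*2 + (-6 + 6 + 6²) = -28 + (-6 + 6 + 36) = -28 + 36 = 8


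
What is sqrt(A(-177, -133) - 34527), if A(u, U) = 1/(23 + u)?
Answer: I*sqrt(818842486)/154 ≈ 185.81*I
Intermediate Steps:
sqrt(A(-177, -133) - 34527) = sqrt(1/(23 - 177) - 34527) = sqrt(1/(-154) - 34527) = sqrt(-1/154 - 34527) = sqrt(-5317159/154) = I*sqrt(818842486)/154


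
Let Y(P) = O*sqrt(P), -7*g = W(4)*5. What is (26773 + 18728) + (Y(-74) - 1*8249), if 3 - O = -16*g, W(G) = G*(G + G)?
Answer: 37252 - 2539*I*sqrt(74)/7 ≈ 37252.0 - 3120.2*I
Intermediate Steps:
W(G) = 2*G**2 (W(G) = G*(2*G) = 2*G**2)
g = -160/7 (g = -2*4**2*5/7 = -2*16*5/7 = -32*5/7 = -1/7*160 = -160/7 ≈ -22.857)
O = -2539/7 (O = 3 - (-16)*(-160)/7 = 3 - 1*2560/7 = 3 - 2560/7 = -2539/7 ≈ -362.71)
Y(P) = -2539*sqrt(P)/7
(26773 + 18728) + (Y(-74) - 1*8249) = (26773 + 18728) + (-2539*I*sqrt(74)/7 - 1*8249) = 45501 + (-2539*I*sqrt(74)/7 - 8249) = 45501 + (-8249 - 2539*I*sqrt(74)/7) = 37252 - 2539*I*sqrt(74)/7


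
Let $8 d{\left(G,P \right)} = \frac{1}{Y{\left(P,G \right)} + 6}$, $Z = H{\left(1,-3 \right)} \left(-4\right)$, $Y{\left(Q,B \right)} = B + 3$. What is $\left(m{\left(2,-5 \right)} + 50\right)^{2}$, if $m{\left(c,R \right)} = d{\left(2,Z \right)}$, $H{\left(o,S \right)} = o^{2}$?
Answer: $\frac{19368801}{7744} \approx 2501.1$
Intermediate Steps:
$Y{\left(Q,B \right)} = 3 + B$
$Z = -4$ ($Z = 1^{2} \left(-4\right) = 1 \left(-4\right) = -4$)
$d{\left(G,P \right)} = \frac{1}{8 \left(9 + G\right)}$ ($d{\left(G,P \right)} = \frac{1}{8 \left(\left(3 + G\right) + 6\right)} = \frac{1}{8 \left(9 + G\right)}$)
$m{\left(c,R \right)} = \frac{1}{88}$ ($m{\left(c,R \right)} = \frac{1}{8 \left(9 + 2\right)} = \frac{1}{8 \cdot 11} = \frac{1}{8} \cdot \frac{1}{11} = \frac{1}{88}$)
$\left(m{\left(2,-5 \right)} + 50\right)^{2} = \left(\frac{1}{88} + 50\right)^{2} = \left(\frac{4401}{88}\right)^{2} = \frac{19368801}{7744}$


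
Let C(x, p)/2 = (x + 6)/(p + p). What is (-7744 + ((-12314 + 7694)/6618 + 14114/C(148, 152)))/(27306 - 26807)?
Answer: 525383438/42380569 ≈ 12.397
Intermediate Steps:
C(x, p) = (6 + x)/p (C(x, p) = 2*((x + 6)/(p + p)) = 2*((6 + x)/((2*p))) = 2*((6 + x)*(1/(2*p))) = 2*((6 + x)/(2*p)) = (6 + x)/p)
(-7744 + ((-12314 + 7694)/6618 + 14114/C(148, 152)))/(27306 - 26807) = (-7744 + ((-12314 + 7694)/6618 + 14114/(((6 + 148)/152))))/(27306 - 26807) = (-7744 + (-4620*1/6618 + 14114/(((1/152)*154))))/499 = (-7744 + (-770/1103 + 14114/(77/76)))*(1/499) = (-7744 + (-770/1103 + 14114*(76/77)))*(1/499) = (-7744 + (-770/1103 + 1072664/77))*(1/499) = (-7744 + 1183089102/84931)*(1/499) = (525383438/84931)*(1/499) = 525383438/42380569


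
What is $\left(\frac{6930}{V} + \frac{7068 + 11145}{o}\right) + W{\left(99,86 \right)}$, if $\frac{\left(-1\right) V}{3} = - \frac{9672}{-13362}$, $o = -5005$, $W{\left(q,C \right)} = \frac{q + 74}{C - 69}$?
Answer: $- \frac{16800463697}{5275270} \approx -3184.8$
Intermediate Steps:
$W{\left(q,C \right)} = \frac{74 + q}{-69 + C}$
$V = - \frac{4836}{2227}$ ($V = - 3 \left(- \frac{9672}{-13362}\right) = - 3 \left(\left(-9672\right) \left(- \frac{1}{13362}\right)\right) = \left(-3\right) \frac{1612}{2227} = - \frac{4836}{2227} \approx -2.1715$)
$\left(\frac{6930}{V} + \frac{7068 + 11145}{o}\right) + W{\left(99,86 \right)} = \left(\frac{6930}{- \frac{4836}{2227}} + \frac{7068 + 11145}{-5005}\right) + \frac{74 + 99}{-69 + 86} = \left(6930 \left(- \frac{2227}{4836}\right) + 18213 \left(- \frac{1}{5005}\right)\right) + \frac{1}{17} \cdot 173 = \left(- \frac{2572185}{806} - \frac{1401}{385}\right) + \frac{1}{17} \cdot 173 = - \frac{991420431}{310310} + \frac{173}{17} = - \frac{16800463697}{5275270}$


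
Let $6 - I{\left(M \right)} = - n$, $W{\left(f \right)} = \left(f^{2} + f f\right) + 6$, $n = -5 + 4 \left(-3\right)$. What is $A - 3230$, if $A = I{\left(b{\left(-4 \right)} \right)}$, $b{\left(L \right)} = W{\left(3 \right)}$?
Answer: $-3241$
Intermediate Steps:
$n = -17$ ($n = -5 - 12 = -17$)
$W{\left(f \right)} = 6 + 2 f^{2}$ ($W{\left(f \right)} = \left(f^{2} + f^{2}\right) + 6 = 2 f^{2} + 6 = 6 + 2 f^{2}$)
$b{\left(L \right)} = 24$ ($b{\left(L \right)} = 6 + 2 \cdot 3^{2} = 6 + 2 \cdot 9 = 6 + 18 = 24$)
$I{\left(M \right)} = -11$ ($I{\left(M \right)} = 6 - \left(-1\right) \left(-17\right) = 6 - 17 = -11$)
$A = -11$
$A - 3230 = -11 - 3230 = -3241$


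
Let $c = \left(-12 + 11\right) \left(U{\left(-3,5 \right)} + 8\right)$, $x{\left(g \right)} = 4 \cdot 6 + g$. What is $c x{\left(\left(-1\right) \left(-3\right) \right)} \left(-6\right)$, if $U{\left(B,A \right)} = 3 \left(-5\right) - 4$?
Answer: $-1782$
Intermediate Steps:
$U{\left(B,A \right)} = -19$ ($U{\left(B,A \right)} = -15 - 4 = -19$)
$x{\left(g \right)} = 24 + g$
$c = 11$ ($c = \left(-12 + 11\right) \left(-19 + 8\right) = \left(-1\right) \left(-11\right) = 11$)
$c x{\left(\left(-1\right) \left(-3\right) \right)} \left(-6\right) = 11 \left(24 - -3\right) \left(-6\right) = 11 \left(24 + 3\right) \left(-6\right) = 11 \cdot 27 \left(-6\right) = 297 \left(-6\right) = -1782$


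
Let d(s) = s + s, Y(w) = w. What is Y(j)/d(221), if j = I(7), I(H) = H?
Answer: 7/442 ≈ 0.015837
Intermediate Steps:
j = 7
d(s) = 2*s
Y(j)/d(221) = 7/((2*221)) = 7/442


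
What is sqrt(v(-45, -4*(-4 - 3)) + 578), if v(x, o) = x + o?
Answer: sqrt(561) ≈ 23.685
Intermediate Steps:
v(x, o) = o + x
sqrt(v(-45, -4*(-4 - 3)) + 578) = sqrt((-4*(-4 - 3) - 45) + 578) = sqrt((-4*(-7) - 45) + 578) = sqrt((28 - 45) + 578) = sqrt(-17 + 578) = sqrt(561)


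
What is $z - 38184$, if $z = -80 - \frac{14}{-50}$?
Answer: $- \frac{956593}{25} \approx -38264.0$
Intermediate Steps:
$z = - \frac{1993}{25}$ ($z = -80 - - \frac{7}{25} = -80 + \frac{7}{25} = - \frac{1993}{25} \approx -79.72$)
$z - 38184 = - \frac{1993}{25} - 38184 = - \frac{956593}{25}$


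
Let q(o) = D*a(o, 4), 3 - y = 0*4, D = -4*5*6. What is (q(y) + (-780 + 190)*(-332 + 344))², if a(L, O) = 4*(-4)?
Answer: 26625600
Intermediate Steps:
a(L, O) = -16
D = -120 (D = -20*6 = -120)
y = 3 (y = 3 - 0*4 = 3 - 1*0 = 3 + 0 = 3)
q(o) = 1920 (q(o) = -120*(-16) = 1920)
(q(y) + (-780 + 190)*(-332 + 344))² = (1920 + (-780 + 190)*(-332 + 344))² = (1920 - 590*12)² = (1920 - 7080)² = (-5160)² = 26625600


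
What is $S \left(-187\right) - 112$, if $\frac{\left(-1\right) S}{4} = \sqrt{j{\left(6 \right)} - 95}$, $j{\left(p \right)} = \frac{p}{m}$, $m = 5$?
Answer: $-112 + \frac{748 i \sqrt{2345}}{5} \approx -112.0 + 7244.4 i$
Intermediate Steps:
$j{\left(p \right)} = \frac{p}{5}$
$S = - \frac{4 i \sqrt{2345}}{5}$ ($S = - 4 \sqrt{\frac{1}{5} \cdot 6 - 95} = - 4 \sqrt{\frac{6}{5} - 95} = - 4 \sqrt{- \frac{469}{5}} = - 4 \frac{i \sqrt{2345}}{5} = - \frac{4 i \sqrt{2345}}{5} \approx - 38.74 i$)
$S \left(-187\right) - 112 = - \frac{4 i \sqrt{2345}}{5} \left(-187\right) - 112 = \frac{748 i \sqrt{2345}}{5} - 112 = -112 + \frac{748 i \sqrt{2345}}{5}$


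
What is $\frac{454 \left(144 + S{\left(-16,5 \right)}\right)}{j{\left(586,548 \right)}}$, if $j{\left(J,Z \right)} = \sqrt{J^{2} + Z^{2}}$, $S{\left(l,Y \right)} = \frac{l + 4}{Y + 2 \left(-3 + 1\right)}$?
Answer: $\frac{29964 \sqrt{6437}}{32185} \approx 74.694$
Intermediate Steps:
$S{\left(l,Y \right)} = \frac{4 + l}{-4 + Y}$ ($S{\left(l,Y \right)} = \frac{4 + l}{Y + 2 \left(-2\right)} = \frac{4 + l}{Y - 4} = \frac{4 + l}{-4 + Y}$)
$\frac{454 \left(144 + S{\left(-16,5 \right)}\right)}{j{\left(586,548 \right)}} = \frac{454 \left(144 + \frac{4 - 16}{-4 + 5}\right)}{\sqrt{586^{2} + 548^{2}}} = \frac{454 \left(144 + 1^{-1} \left(-12\right)\right)}{\sqrt{343396 + 300304}} = \frac{454 \left(144 + 1 \left(-12\right)\right)}{\sqrt{643700}} = \frac{454 \left(144 - 12\right)}{10 \sqrt{6437}} = 454 \cdot 132 \frac{\sqrt{6437}}{64370} = 59928 \frac{\sqrt{6437}}{64370} = \frac{29964 \sqrt{6437}}{32185}$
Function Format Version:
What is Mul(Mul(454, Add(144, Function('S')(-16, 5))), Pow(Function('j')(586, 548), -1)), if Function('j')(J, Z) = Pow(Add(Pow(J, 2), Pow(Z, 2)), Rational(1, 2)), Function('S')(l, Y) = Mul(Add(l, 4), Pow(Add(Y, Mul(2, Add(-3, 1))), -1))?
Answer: Mul(Rational(29964, 32185), Pow(6437, Rational(1, 2))) ≈ 74.694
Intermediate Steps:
Function('S')(l, Y) = Mul(Pow(Add(-4, Y), -1), Add(4, l)) (Function('S')(l, Y) = Mul(Add(4, l), Pow(Add(Y, Mul(2, -2)), -1)) = Mul(Add(4, l), Pow(Add(Y, -4), -1)) = Mul(Add(4, l), Pow(Add(-4, Y), -1)) = Mul(Pow(Add(-4, Y), -1), Add(4, l)))
Mul(Mul(454, Add(144, Function('S')(-16, 5))), Pow(Function('j')(586, 548), -1)) = Mul(Mul(454, Add(144, Mul(Pow(Add(-4, 5), -1), Add(4, -16)))), Pow(Pow(Add(Pow(586, 2), Pow(548, 2)), Rational(1, 2)), -1)) = Mul(Mul(454, Add(144, Mul(Pow(1, -1), -12))), Pow(Pow(Add(343396, 300304), Rational(1, 2)), -1)) = Mul(Mul(454, Add(144, Mul(1, -12))), Pow(Pow(643700, Rational(1, 2)), -1)) = Mul(Mul(454, Add(144, -12)), Pow(Mul(10, Pow(6437, Rational(1, 2))), -1)) = Mul(Mul(454, 132), Mul(Rational(1, 64370), Pow(6437, Rational(1, 2)))) = Mul(59928, Mul(Rational(1, 64370), Pow(6437, Rational(1, 2)))) = Mul(Rational(29964, 32185), Pow(6437, Rational(1, 2)))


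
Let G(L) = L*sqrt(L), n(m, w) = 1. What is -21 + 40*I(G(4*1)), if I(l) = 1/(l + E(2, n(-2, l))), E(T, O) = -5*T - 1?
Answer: -103/3 ≈ -34.333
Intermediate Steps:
G(L) = L**(3/2)
E(T, O) = -1 - 5*T
I(l) = 1/(-11 + l) (I(l) = 1/(l + (-1 - 5*2)) = 1/(l + (-1 - 10)) = 1/(l - 11) = 1/(-11 + l))
-21 + 40*I(G(4*1)) = -21 + 40/(-11 + (4*1)**(3/2)) = -21 + 40/(-11 + 4**(3/2)) = -21 + 40/(-11 + 8) = -21 + 40/(-3) = -21 + 40*(-1/3) = -21 - 40/3 = -103/3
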